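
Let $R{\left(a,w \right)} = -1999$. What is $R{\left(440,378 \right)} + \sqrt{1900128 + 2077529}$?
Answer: $-1999 + \sqrt{3977657} \approx -4.5936$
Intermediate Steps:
$R{\left(440,378 \right)} + \sqrt{1900128 + 2077529} = -1999 + \sqrt{1900128 + 2077529} = -1999 + \sqrt{3977657}$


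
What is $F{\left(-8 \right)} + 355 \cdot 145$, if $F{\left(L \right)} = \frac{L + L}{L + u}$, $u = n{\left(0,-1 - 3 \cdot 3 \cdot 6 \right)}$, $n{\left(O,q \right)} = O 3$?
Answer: $51477$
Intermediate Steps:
$n{\left(O,q \right)} = 3 O$
$u = 0$ ($u = 3 \cdot 0 = 0$)
$F{\left(L \right)} = 2$ ($F{\left(L \right)} = \frac{L + L}{L + 0} = \frac{2 L}{L} = 2$)
$F{\left(-8 \right)} + 355 \cdot 145 = 2 + 355 \cdot 145 = 2 + 51475 = 51477$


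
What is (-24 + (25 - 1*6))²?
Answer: 25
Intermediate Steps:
(-24 + (25 - 1*6))² = (-24 + (25 - 6))² = (-24 + 19)² = (-5)² = 25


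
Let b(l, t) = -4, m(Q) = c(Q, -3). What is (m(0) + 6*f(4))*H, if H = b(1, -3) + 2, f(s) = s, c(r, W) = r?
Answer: -48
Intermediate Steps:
m(Q) = Q
H = -2 (H = -4 + 2 = -2)
(m(0) + 6*f(4))*H = (0 + 6*4)*(-2) = (0 + 24)*(-2) = 24*(-2) = -48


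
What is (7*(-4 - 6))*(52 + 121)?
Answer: -12110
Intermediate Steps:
(7*(-4 - 6))*(52 + 121) = (7*(-10))*173 = -70*173 = -12110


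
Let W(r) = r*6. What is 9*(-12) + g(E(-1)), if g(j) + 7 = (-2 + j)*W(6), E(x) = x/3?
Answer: -199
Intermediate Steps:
W(r) = 6*r
E(x) = x/3 (E(x) = x*(⅓) = x/3)
g(j) = -79 + 36*j (g(j) = -7 + (-2 + j)*(6*6) = -7 + (-2 + j)*36 = -7 + (-72 + 36*j) = -79 + 36*j)
9*(-12) + g(E(-1)) = 9*(-12) + (-79 + 36*((⅓)*(-1))) = -108 + (-79 + 36*(-⅓)) = -108 + (-79 - 12) = -108 - 91 = -199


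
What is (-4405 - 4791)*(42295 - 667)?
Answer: -382811088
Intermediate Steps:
(-4405 - 4791)*(42295 - 667) = -9196*41628 = -382811088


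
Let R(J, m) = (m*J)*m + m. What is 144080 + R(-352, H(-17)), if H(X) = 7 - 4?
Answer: 140915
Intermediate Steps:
H(X) = 3
R(J, m) = m + J*m² (R(J, m) = (J*m)*m + m = J*m² + m = m + J*m²)
144080 + R(-352, H(-17)) = 144080 + 3*(1 - 352*3) = 144080 + 3*(1 - 1056) = 144080 + 3*(-1055) = 144080 - 3165 = 140915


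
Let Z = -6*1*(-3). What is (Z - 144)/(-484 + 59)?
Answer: 126/425 ≈ 0.29647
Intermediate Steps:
Z = 18 (Z = -6*(-3) = 18)
(Z - 144)/(-484 + 59) = (18 - 144)/(-484 + 59) = -126/(-425) = -126*(-1/425) = 126/425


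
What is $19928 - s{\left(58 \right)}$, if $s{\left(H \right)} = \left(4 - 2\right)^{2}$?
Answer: $19924$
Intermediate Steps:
$s{\left(H \right)} = 4$ ($s{\left(H \right)} = 2^{2} = 4$)
$19928 - s{\left(58 \right)} = 19928 - 4 = 19924$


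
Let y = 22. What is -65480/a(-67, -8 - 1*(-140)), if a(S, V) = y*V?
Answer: -8185/363 ≈ -22.548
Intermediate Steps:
a(S, V) = 22*V
-65480/a(-67, -8 - 1*(-140)) = -65480*1/(22*(-8 - 1*(-140))) = -65480*1/(22*(-8 + 140)) = -65480/(22*132) = -65480/2904 = -65480*1/2904 = -8185/363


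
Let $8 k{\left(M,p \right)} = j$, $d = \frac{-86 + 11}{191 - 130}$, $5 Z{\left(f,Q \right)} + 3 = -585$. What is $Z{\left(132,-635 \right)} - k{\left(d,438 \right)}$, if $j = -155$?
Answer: $- \frac{3929}{40} \approx -98.225$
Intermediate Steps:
$Z{\left(f,Q \right)} = - \frac{588}{5}$ ($Z{\left(f,Q \right)} = - \frac{3}{5} + \frac{1}{5} \left(-585\right) = - \frac{3}{5} - 117 = - \frac{588}{5}$)
$d = - \frac{75}{61} \approx -1.2295$
$k{\left(M,p \right)} = - \frac{155}{8}$ ($k{\left(M,p \right)} = \frac{1}{8} \left(-155\right) = - \frac{155}{8}$)
$Z{\left(132,-635 \right)} - k{\left(d,438 \right)} = - \frac{588}{5} - - \frac{155}{8} = - \frac{588}{5} + \frac{155}{8} = - \frac{3929}{40}$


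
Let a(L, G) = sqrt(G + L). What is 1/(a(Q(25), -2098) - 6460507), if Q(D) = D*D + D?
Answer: -6460507/41738150698497 - 2*I*sqrt(362)/41738150698497 ≈ -1.5479e-7 - 9.117e-13*I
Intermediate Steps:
Q(D) = D + D**2 (Q(D) = D**2 + D = D + D**2)
1/(a(Q(25), -2098) - 6460507) = 1/(sqrt(-2098 + 25*(1 + 25)) - 6460507) = 1/(sqrt(-2098 + 25*26) - 6460507) = 1/(sqrt(-2098 + 650) - 6460507) = 1/(sqrt(-1448) - 6460507) = 1/(2*I*sqrt(362) - 6460507) = 1/(-6460507 + 2*I*sqrt(362))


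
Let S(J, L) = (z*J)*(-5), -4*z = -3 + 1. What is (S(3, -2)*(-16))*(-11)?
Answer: -1320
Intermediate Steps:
z = ½ (z = -(-3 + 1)/4 = -¼*(-2) = ½ ≈ 0.50000)
S(J, L) = -5*J/2 (S(J, L) = (J/2)*(-5) = -5*J/2)
(S(3, -2)*(-16))*(-11) = (-5/2*3*(-16))*(-11) = -15/2*(-16)*(-11) = 120*(-11) = -1320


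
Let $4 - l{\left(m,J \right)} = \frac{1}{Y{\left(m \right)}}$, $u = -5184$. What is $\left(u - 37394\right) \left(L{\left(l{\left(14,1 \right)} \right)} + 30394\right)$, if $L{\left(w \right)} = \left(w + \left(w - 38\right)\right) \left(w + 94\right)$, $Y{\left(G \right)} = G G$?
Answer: $- \frac{11226118992685}{9604} \approx -1.1689 \cdot 10^{9}$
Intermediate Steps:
$Y{\left(G \right)} = G^{2}$
$l{\left(m,J \right)} = 4 - \frac{1}{m^{2}}$
$L{\left(w \right)} = \left(-38 + 2 w\right) \left(94 + w\right)$ ($L{\left(w \right)} = \left(w + \left(-38 + w\right)\right) \left(94 + w\right) = \left(-38 + 2 w\right) \left(94 + w\right)$)
$\left(u - 37394\right) \left(L{\left(l{\left(14,1 \right)} \right)} + 30394\right) = \left(-5184 - 37394\right) \left(\left(-3572 + 2 \left(4 - \frac{1}{196}\right)^{2} + 150 \left(4 - \frac{1}{196}\right)\right) + 30394\right) = - 42578 \left(\left(-3572 + 2 \left(4 - \frac{1}{196}\right)^{2} + 150 \left(4 - \frac{1}{196}\right)\right) + 30394\right) = - 42578 \left(\left(-3572 + 2 \left(\frac{783}{196}\right)^{2} + 150 \cdot \frac{783}{196}\right) + 30394\right) = - 42578 \left(\left(-3572 + 2 \cdot \frac{613089}{38416} + \frac{58725}{98}\right) + 30394\right) = - 42578 \left(\left(-3572 + \frac{613089}{19208} + \frac{58725}{98}\right) + 30394\right) = - 42578 \left(- \frac{56487787}{19208} + 30394\right) = \left(-42578\right) \frac{527320165}{19208} = - \frac{11226118992685}{9604}$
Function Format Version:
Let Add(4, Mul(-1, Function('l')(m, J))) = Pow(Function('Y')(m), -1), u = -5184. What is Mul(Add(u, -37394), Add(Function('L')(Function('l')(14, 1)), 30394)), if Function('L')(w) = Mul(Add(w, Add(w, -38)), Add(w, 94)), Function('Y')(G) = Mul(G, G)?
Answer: Rational(-11226118992685, 9604) ≈ -1.1689e+9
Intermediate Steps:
Function('Y')(G) = Pow(G, 2)
Function('l')(m, J) = Add(4, Mul(-1, Pow(m, -2))) (Function('l')(m, J) = Add(4, Mul(-1, Pow(Pow(m, 2), -1))) = Add(4, Mul(-1, Pow(m, -2))))
Function('L')(w) = Mul(Add(-38, Mul(2, w)), Add(94, w)) (Function('L')(w) = Mul(Add(w, Add(-38, w)), Add(94, w)) = Mul(Add(-38, Mul(2, w)), Add(94, w)))
Mul(Add(u, -37394), Add(Function('L')(Function('l')(14, 1)), 30394)) = Mul(Add(-5184, -37394), Add(Add(-3572, Mul(2, Pow(Add(4, Mul(-1, Pow(14, -2))), 2)), Mul(150, Add(4, Mul(-1, Pow(14, -2))))), 30394)) = Mul(-42578, Add(Add(-3572, Mul(2, Pow(Add(4, Mul(-1, Rational(1, 196))), 2)), Mul(150, Add(4, Mul(-1, Rational(1, 196))))), 30394)) = Mul(-42578, Add(Add(-3572, Mul(2, Pow(Add(4, Rational(-1, 196)), 2)), Mul(150, Add(4, Rational(-1, 196)))), 30394)) = Mul(-42578, Add(Add(-3572, Mul(2, Pow(Rational(783, 196), 2)), Mul(150, Rational(783, 196))), 30394)) = Mul(-42578, Add(Add(-3572, Mul(2, Rational(613089, 38416)), Rational(58725, 98)), 30394)) = Mul(-42578, Add(Add(-3572, Rational(613089, 19208), Rational(58725, 98)), 30394)) = Mul(-42578, Add(Rational(-56487787, 19208), 30394)) = Mul(-42578, Rational(527320165, 19208)) = Rational(-11226118992685, 9604)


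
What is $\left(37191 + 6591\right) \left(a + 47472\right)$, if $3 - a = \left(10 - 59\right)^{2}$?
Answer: $1973429868$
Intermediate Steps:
$a = -2398$ ($a = 3 - \left(10 - 59\right)^{2} = 3 - \left(-49\right)^{2} = 3 - 2401 = -2398$)
$\left(37191 + 6591\right) \left(a + 47472\right) = \left(37191 + 6591\right) \left(-2398 + 47472\right) = 43782 \cdot 45074 = 1973429868$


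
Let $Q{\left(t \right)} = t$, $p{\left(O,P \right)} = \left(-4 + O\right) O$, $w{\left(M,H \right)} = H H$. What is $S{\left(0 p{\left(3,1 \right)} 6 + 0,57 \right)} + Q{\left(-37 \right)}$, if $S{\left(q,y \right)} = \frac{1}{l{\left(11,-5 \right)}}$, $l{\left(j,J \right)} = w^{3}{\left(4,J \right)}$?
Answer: $- \frac{578124}{15625} \approx -37.0$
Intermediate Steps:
$w{\left(M,H \right)} = H^{2}$
$p{\left(O,P \right)} = O \left(-4 + O\right)$
$l{\left(j,J \right)} = J^{6}$ ($l{\left(j,J \right)} = \left(J^{2}\right)^{3} = J^{6}$)
$S{\left(q,y \right)} = \frac{1}{15625}$ ($S{\left(q,y \right)} = \frac{1}{\left(-5\right)^{6}} = \frac{1}{15625}$)
$S{\left(0 p{\left(3,1 \right)} 6 + 0,57 \right)} + Q{\left(-37 \right)} = \frac{1}{15625} - 37 = - \frac{578124}{15625}$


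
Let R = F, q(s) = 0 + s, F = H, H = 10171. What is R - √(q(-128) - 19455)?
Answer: 10171 - I*√19583 ≈ 10171.0 - 139.94*I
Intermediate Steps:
F = 10171
q(s) = s
R = 10171
R - √(q(-128) - 19455) = 10171 - √(-128 - 19455) = 10171 - √(-19583) = 10171 - I*√19583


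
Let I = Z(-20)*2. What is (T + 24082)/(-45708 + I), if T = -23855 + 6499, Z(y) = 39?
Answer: -1121/7605 ≈ -0.14740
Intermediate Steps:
T = -17356
I = 78 (I = 39*2 = 78)
(T + 24082)/(-45708 + I) = (-17356 + 24082)/(-45708 + 78) = 6726/(-45630) = 6726*(-1/45630) = -1121/7605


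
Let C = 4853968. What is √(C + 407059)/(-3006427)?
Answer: -√5261027/3006427 ≈ -0.00076293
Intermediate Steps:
√(C + 407059)/(-3006427) = √(4853968 + 407059)/(-3006427) = √5261027*(-1/3006427) = -√5261027/3006427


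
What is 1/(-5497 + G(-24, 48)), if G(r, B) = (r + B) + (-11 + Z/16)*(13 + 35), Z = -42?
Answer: -1/6127 ≈ -0.00016321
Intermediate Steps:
G(r, B) = -654 + B + r (G(r, B) = (r + B) + (-11 - 42/16)*(13 + 35) = (B + r) + (-11 - 42*1/16)*48 = (B + r) + (-11 - 21/8)*48 = (B + r) - 109/8*48 = (B + r) - 654 = -654 + B + r)
1/(-5497 + G(-24, 48)) = 1/(-5497 + (-654 + 48 - 24)) = 1/(-5497 - 630) = 1/(-6127) = -1/6127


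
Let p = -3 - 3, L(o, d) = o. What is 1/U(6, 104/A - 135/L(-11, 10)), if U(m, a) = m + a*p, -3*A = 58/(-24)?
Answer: -319/268680 ≈ -0.0011873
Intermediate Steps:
A = 29/36 (A = -58/(3*(-24)) = -58*(-1)/(3*24) = -⅓*(-29/12) = 29/36 ≈ 0.80556)
p = -6
U(m, a) = m - 6*a (U(m, a) = m + a*(-6) = m - 6*a)
1/U(6, 104/A - 135/L(-11, 10)) = 1/(6 - 6*(104/(29/36) - 135/(-11))) = 1/(6 - 6*(104*(36/29) - 135*(-1/11))) = 1/(6 - 6*(3744/29 + 135/11)) = 1/(6 - 6*45099/319) = 1/(6 - 270594/319) = 1/(-268680/319) = -319/268680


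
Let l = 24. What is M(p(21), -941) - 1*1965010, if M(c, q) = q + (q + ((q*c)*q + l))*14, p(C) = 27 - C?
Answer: 72401615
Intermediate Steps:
M(c, q) = 336 + 15*q + 14*c*q**2 (M(c, q) = q + (q + ((q*c)*q + 24))*14 = q + (q + ((c*q)*q + 24))*14 = q + (q + (c*q**2 + 24))*14 = q + (q + (24 + c*q**2))*14 = q + (24 + q + c*q**2)*14 = q + (336 + 14*q + 14*c*q**2) = 336 + 15*q + 14*c*q**2)
M(p(21), -941) - 1*1965010 = (336 + 15*(-941) + 14*(27 - 1*21)*(-941)**2) - 1*1965010 = (336 - 14115 + 14*(27 - 21)*885481) - 1965010 = (336 - 14115 + 14*6*885481) - 1965010 = (336 - 14115 + 74380404) - 1965010 = 74366625 - 1965010 = 72401615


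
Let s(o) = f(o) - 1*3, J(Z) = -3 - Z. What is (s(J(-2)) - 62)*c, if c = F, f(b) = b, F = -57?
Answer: 3762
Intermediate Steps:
c = -57
s(o) = -3 + o (s(o) = o - 1*3 = o - 3 = -3 + o)
(s(J(-2)) - 62)*c = ((-3 + (-3 - 1*(-2))) - 62)*(-57) = ((-3 + (-3 + 2)) - 62)*(-57) = ((-3 - 1) - 62)*(-57) = (-4 - 62)*(-57) = -66*(-57) = 3762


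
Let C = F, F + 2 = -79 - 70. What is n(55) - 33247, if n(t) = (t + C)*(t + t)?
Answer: -43807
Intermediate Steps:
F = -151 (F = -2 + (-79 - 70) = -2 - 149 = -151)
C = -151
n(t) = 2*t*(-151 + t) (n(t) = (t - 151)*(t + t) = (-151 + t)*(2*t) = 2*t*(-151 + t))
n(55) - 33247 = 2*55*(-151 + 55) - 33247 = 2*55*(-96) - 33247 = -10560 - 33247 = -43807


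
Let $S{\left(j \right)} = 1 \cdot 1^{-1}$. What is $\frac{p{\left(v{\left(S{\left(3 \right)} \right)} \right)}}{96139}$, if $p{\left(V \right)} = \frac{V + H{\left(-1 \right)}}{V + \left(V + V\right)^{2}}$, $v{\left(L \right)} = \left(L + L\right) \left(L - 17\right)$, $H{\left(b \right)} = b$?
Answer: $- \frac{33}{390708896} \approx -8.4462 \cdot 10^{-8}$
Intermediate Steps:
$S{\left(j \right)} = 1$ ($S{\left(j \right)} = 1 \cdot 1 = 1$)
$v{\left(L \right)} = 2 L \left(-17 + L\right)$
$p{\left(V \right)} = \frac{-1 + V}{V + 4 V^{2}}$ ($p{\left(V \right)} = \frac{V - 1}{V + \left(V + V\right)^{2}} = \frac{-1 + V}{V + \left(2 V\right)^{2}} = \frac{-1 + V}{V + 4 V^{2}}$)
$\frac{p{\left(v{\left(S{\left(3 \right)} \right)} \right)}}{96139} = \frac{\frac{1}{2 \cdot 1 \left(-17 + 1\right)} \frac{1}{1 + 4 \cdot 2 \cdot 1 \left(-17 + 1\right)} \left(-1 + 2 \cdot 1 \left(-17 + 1\right)\right)}{96139} = \frac{-1 + 2 \cdot 1 \left(-16\right)}{2 \cdot 1 \left(-16\right) \left(1 + 4 \cdot 2 \cdot 1 \left(-16\right)\right)} \frac{1}{96139} = \frac{-1 - 32}{\left(-32\right) \left(1 + 4 \left(-32\right)\right)} \frac{1}{96139} = \left(- \frac{1}{32}\right) \frac{1}{1 - 128} \left(-33\right) \frac{1}{96139} = \left(- \frac{1}{32}\right) \frac{1}{-127} \left(-33\right) \frac{1}{96139} = \left(- \frac{1}{32}\right) \left(- \frac{1}{127}\right) \left(-33\right) \frac{1}{96139} = \left(- \frac{33}{4064}\right) \frac{1}{96139} = - \frac{33}{390708896}$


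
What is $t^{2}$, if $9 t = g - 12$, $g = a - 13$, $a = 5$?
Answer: $\frac{400}{81} \approx 4.9383$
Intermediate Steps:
$g = -8$ ($g = 5 - 13 = -8$)
$t = - \frac{20}{9}$ ($t = \frac{-8 - 12}{9} = \frac{1}{9} \left(-20\right) = - \frac{20}{9} \approx -2.2222$)
$t^{2} = \left(- \frac{20}{9}\right)^{2} = \frac{400}{81}$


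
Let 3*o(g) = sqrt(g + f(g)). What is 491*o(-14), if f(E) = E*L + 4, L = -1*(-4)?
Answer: 491*I*sqrt(66)/3 ≈ 1329.6*I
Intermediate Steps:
L = 4
f(E) = 4 + 4*E (f(E) = E*4 + 4 = 4*E + 4 = 4 + 4*E)
o(g) = sqrt(4 + 5*g)/3 (o(g) = sqrt(g + (4 + 4*g))/3 = sqrt(4 + 5*g)/3)
491*o(-14) = 491*(sqrt(4 + 5*(-14))/3) = 491*(sqrt(4 - 70)/3) = 491*(sqrt(-66)/3) = 491*((I*sqrt(66))/3) = 491*(I*sqrt(66)/3) = 491*I*sqrt(66)/3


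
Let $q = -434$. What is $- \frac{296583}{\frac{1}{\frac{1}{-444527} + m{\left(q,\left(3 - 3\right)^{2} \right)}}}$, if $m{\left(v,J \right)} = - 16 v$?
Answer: $- \frac{915491065920921}{444527} \approx -2.0595 \cdot 10^{9}$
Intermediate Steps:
$- \frac{296583}{\frac{1}{\frac{1}{-444527} + m{\left(q,\left(3 - 3\right)^{2} \right)}}} = - \frac{296583}{\frac{1}{\frac{1}{-444527} - -6944}} = - \frac{296583}{\frac{1}{- \frac{1}{444527} + 6944}} = - \frac{296583}{\frac{1}{\frac{3086795487}{444527}}} = - \frac{296583}{\frac{444527}{3086795487}} = \left(-296583\right) \frac{3086795487}{444527} = - \frac{915491065920921}{444527}$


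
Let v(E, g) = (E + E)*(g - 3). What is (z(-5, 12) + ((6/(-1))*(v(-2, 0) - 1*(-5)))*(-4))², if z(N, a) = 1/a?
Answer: 23980609/144 ≈ 1.6653e+5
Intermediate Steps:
v(E, g) = 2*E*(-3 + g) (v(E, g) = (2*E)*(-3 + g) = 2*E*(-3 + g))
(z(-5, 12) + ((6/(-1))*(v(-2, 0) - 1*(-5)))*(-4))² = (1/12 + ((6/(-1))*(2*(-2)*(-3 + 0) - 1*(-5)))*(-4))² = (1/12 + ((6*(-1))*(2*(-2)*(-3) + 5))*(-4))² = (1/12 - 6*(12 + 5)*(-4))² = (1/12 - 6*17*(-4))² = (1/12 - 102*(-4))² = (1/12 + 408)² = (4897/12)² = 23980609/144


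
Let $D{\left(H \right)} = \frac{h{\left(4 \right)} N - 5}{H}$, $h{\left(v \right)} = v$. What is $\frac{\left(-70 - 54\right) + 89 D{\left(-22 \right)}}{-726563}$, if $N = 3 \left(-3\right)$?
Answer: $- \frac{921}{15984386} \approx -5.7619 \cdot 10^{-5}$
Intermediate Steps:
$N = -9$
$D{\left(H \right)} = - \frac{41}{H}$ ($D{\left(H \right)} = \frac{4 \left(-9\right) - 5}{H} = \frac{-36 - 5}{H} = - \frac{41}{H}$)
$\frac{\left(-70 - 54\right) + 89 D{\left(-22 \right)}}{-726563} = \frac{\left(-70 - 54\right) + 89 \left(- \frac{41}{-22}\right)}{-726563} = \left(-124 + 89 \left(\left(-41\right) \left(- \frac{1}{22}\right)\right)\right) \left(- \frac{1}{726563}\right) = \left(-124 + 89 \cdot \frac{41}{22}\right) \left(- \frac{1}{726563}\right) = \left(-124 + \frac{3649}{22}\right) \left(- \frac{1}{726563}\right) = \frac{921}{22} \left(- \frac{1}{726563}\right) = - \frac{921}{15984386}$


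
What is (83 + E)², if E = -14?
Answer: 4761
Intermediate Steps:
(83 + E)² = (83 - 14)² = 69² = 4761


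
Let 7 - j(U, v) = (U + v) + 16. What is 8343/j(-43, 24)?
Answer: 8343/10 ≈ 834.30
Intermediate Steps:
j(U, v) = -9 - U - v (j(U, v) = 7 - ((U + v) + 16) = 7 - (16 + U + v) = 7 + (-16 - U - v) = -9 - U - v)
8343/j(-43, 24) = 8343/(-9 - 1*(-43) - 1*24) = 8343/(-9 + 43 - 24) = 8343/10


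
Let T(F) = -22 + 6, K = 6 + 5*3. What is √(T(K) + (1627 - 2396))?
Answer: I*√785 ≈ 28.018*I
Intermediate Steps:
K = 21 (K = 6 + 15 = 21)
T(F) = -16
√(T(K) + (1627 - 2396)) = √(-16 + (1627 - 2396)) = √(-16 - 769) = √(-785) = I*√785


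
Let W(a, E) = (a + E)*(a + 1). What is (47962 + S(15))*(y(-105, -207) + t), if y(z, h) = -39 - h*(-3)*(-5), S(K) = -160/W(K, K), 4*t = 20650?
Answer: 2367915445/6 ≈ 3.9465e+8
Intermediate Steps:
t = 10325/2 (t = (¼)*20650 = 10325/2 ≈ 5162.5)
W(a, E) = (1 + a)*(E + a) (W(a, E) = (E + a)*(1 + a) = (1 + a)*(E + a))
S(K) = -160/(2*K + 2*K²) (S(K) = -160/(K + K + K² + K*K) = -160/(K + K + K² + K²) = -160/(2*K + 2*K²))
y(z, h) = -39 - 15*h (y(z, h) = -39 - (-3*h)*(-5) = -39 - 15*h)
(47962 + S(15))*(y(-105, -207) + t) = (47962 - 80/(15*(1 + 15)))*((-39 - 15*(-207)) + 10325/2) = (47962 - 80*1/15/16)*((-39 + 3105) + 10325/2) = (47962 - 80*1/15*1/16)*(3066 + 10325/2) = (47962 - ⅓)*(16457/2) = (143885/3)*(16457/2) = 2367915445/6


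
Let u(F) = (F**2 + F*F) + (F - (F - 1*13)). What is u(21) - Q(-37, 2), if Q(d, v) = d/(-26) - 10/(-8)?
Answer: 46401/52 ≈ 892.33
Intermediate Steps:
u(F) = 13 + 2*F**2 (u(F) = (F**2 + F**2) + (F - (F - 13)) = 2*F**2 + (F - (-13 + F)) = 2*F**2 + (F + (13 - F)) = 2*F**2 + 13 = 13 + 2*F**2)
Q(d, v) = 5/4 - d/26 (Q(d, v) = d*(-1/26) - 10*(-1/8) = -d/26 + 5/4 = 5/4 - d/26)
u(21) - Q(-37, 2) = (13 + 2*21**2) - (5/4 - 1/26*(-37)) = (13 + 2*441) - (5/4 + 37/26) = (13 + 882) - 1*139/52 = 895 - 139/52 = 46401/52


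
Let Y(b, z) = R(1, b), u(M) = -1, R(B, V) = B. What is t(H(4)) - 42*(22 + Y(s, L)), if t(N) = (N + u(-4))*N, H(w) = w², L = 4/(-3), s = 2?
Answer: -726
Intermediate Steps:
L = -4/3 (L = 4*(-⅓) = -4/3 ≈ -1.3333)
Y(b, z) = 1
t(N) = N*(-1 + N) (t(N) = (N - 1)*N = (-1 + N)*N = N*(-1 + N))
t(H(4)) - 42*(22 + Y(s, L)) = 4²*(-1 + 4²) - 42*(22 + 1) = 16*(-1 + 16) - 42*23 = 16*15 - 966 = 240 - 966 = -726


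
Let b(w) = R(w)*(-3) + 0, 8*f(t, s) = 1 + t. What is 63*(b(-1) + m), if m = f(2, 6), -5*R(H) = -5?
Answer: -1323/8 ≈ -165.38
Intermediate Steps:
R(H) = 1 (R(H) = -1/5*(-5) = 1)
f(t, s) = 1/8 + t/8 (f(t, s) = (1 + t)/8 = 1/8 + t/8)
m = 3/8 (m = 1/8 + (1/8)*2 = 1/8 + 1/4 = 3/8 ≈ 0.37500)
b(w) = -3 (b(w) = 1*(-3) + 0 = -3 + 0 = -3)
63*(b(-1) + m) = 63*(-3 + 3/8) = 63*(-21/8) = -1323/8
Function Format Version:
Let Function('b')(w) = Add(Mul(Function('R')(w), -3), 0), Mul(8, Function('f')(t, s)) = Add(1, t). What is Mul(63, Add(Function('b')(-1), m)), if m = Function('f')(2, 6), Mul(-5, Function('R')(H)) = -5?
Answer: Rational(-1323, 8) ≈ -165.38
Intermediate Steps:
Function('R')(H) = 1 (Function('R')(H) = Mul(Rational(-1, 5), -5) = 1)
Function('f')(t, s) = Add(Rational(1, 8), Mul(Rational(1, 8), t)) (Function('f')(t, s) = Mul(Rational(1, 8), Add(1, t)) = Add(Rational(1, 8), Mul(Rational(1, 8), t)))
m = Rational(3, 8) (m = Add(Rational(1, 8), Mul(Rational(1, 8), 2)) = Add(Rational(1, 8), Rational(1, 4)) = Rational(3, 8) ≈ 0.37500)
Function('b')(w) = -3 (Function('b')(w) = Add(Mul(1, -3), 0) = Add(-3, 0) = -3)
Mul(63, Add(Function('b')(-1), m)) = Mul(63, Add(-3, Rational(3, 8))) = Mul(63, Rational(-21, 8)) = Rational(-1323, 8)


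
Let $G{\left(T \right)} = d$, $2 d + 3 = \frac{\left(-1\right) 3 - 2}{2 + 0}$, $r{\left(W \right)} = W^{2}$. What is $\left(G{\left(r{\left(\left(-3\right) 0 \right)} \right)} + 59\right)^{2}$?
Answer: $\frac{50625}{16} \approx 3164.1$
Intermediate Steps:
$d = - \frac{11}{4}$ ($d = - \frac{3}{2} + \frac{\left(\left(-1\right) 3 - 2\right) \frac{1}{2 + 0}}{2} = - \frac{3}{2} + \frac{\left(-3 - 2\right) \frac{1}{2}}{2} = - \frac{3}{2} + \frac{\left(-5\right) \frac{1}{2}}{2} = - \frac{3}{2} + \frac{1}{2} \left(- \frac{5}{2}\right) = - \frac{3}{2} - \frac{5}{4} = - \frac{11}{4} \approx -2.75$)
$G{\left(T \right)} = - \frac{11}{4}$
$\left(G{\left(r{\left(\left(-3\right) 0 \right)} \right)} + 59\right)^{2} = \left(- \frac{11}{4} + 59\right)^{2} = \left(\frac{225}{4}\right)^{2} = \frac{50625}{16}$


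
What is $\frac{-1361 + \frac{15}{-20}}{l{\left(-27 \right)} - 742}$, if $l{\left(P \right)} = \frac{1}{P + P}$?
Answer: $\frac{147069}{80138} \approx 1.8352$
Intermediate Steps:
$l{\left(P \right)} = \frac{1}{2 P}$
$\frac{-1361 + \frac{15}{-20}}{l{\left(-27 \right)} - 742} = \frac{-1361 + \frac{15}{-20}}{\frac{1}{2 \left(-27\right)} - 742} = \frac{-1361 + 15 \left(- \frac{1}{20}\right)}{\frac{1}{2} \left(- \frac{1}{27}\right) - 742} = \frac{-1361 - \frac{3}{4}}{- \frac{1}{54} - 742} = \frac{1}{- \frac{40069}{54}} \left(- \frac{5447}{4}\right) = \left(- \frac{54}{40069}\right) \left(- \frac{5447}{4}\right) = \frac{147069}{80138}$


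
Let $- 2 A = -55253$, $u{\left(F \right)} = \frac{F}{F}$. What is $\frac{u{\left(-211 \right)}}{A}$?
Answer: $\frac{2}{55253} \approx 3.6197 \cdot 10^{-5}$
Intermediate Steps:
$u{\left(F \right)} = 1$
$A = \frac{55253}{2}$ ($A = \left(- \frac{1}{2}\right) \left(-55253\right) = \frac{55253}{2} \approx 27627.0$)
$\frac{u{\left(-211 \right)}}{A} = 1 \frac{1}{\frac{55253}{2}} = 1 \cdot \frac{2}{55253} = \frac{2}{55253}$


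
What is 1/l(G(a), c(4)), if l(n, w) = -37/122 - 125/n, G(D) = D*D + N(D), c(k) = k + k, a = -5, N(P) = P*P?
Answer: -61/171 ≈ -0.35673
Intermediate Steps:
N(P) = P**2
c(k) = 2*k
G(D) = 2*D**2 (G(D) = D*D + D**2 = D**2 + D**2 = 2*D**2)
l(n, w) = -37/122 - 125/n (l(n, w) = -37*1/122 - 125/n = -37/122 - 125/n)
1/l(G(a), c(4)) = 1/(-37/122 - 125/(2*(-5)**2)) = 1/(-37/122 - 125/(2*25)) = 1/(-37/122 - 125/50) = 1/(-37/122 - 125*1/50) = 1/(-37/122 - 5/2) = 1/(-171/61) = -61/171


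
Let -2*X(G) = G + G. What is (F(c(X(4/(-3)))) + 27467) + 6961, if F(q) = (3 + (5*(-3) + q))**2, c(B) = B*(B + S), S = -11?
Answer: 2838844/81 ≈ 35047.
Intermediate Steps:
X(G) = -G (X(G) = -(G + G)/2 = -G)
c(B) = B*(-11 + B) (c(B) = B*(B - 11) = B*(-11 + B))
F(q) = (-12 + q)**2 (F(q) = (3 + (-15 + q))**2 = (-12 + q)**2)
(F(c(X(4/(-3)))) + 27467) + 6961 = ((-12 + (-4/(-3))*(-11 - 4/(-3)))**2 + 27467) + 6961 = ((-12 + (-4*(-1)/3)*(-11 - 4*(-1)/3))**2 + 27467) + 6961 = ((-12 + (-1*(-4/3))*(-11 - 1*(-4/3)))**2 + 27467) + 6961 = ((-12 + 4*(-11 + 4/3)/3)**2 + 27467) + 6961 = ((-12 + (4/3)*(-29/3))**2 + 27467) + 6961 = ((-12 - 116/9)**2 + 27467) + 6961 = ((-224/9)**2 + 27467) + 6961 = (50176/81 + 27467) + 6961 = 2275003/81 + 6961 = 2838844/81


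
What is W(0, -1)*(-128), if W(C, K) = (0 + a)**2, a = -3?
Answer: -1152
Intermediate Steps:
W(C, K) = 9 (W(C, K) = (0 - 3)**2 = (-3)**2 = 9)
W(0, -1)*(-128) = 9*(-128) = -1152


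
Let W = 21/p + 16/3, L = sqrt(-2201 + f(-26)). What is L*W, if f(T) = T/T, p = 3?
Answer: 370*I*sqrt(22)/3 ≈ 578.48*I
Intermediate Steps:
f(T) = 1
L = 10*I*sqrt(22) (L = sqrt(-2201 + 1) = sqrt(-2200) = 10*I*sqrt(22) ≈ 46.904*I)
W = 37/3 (W = 21/3 + 16/3 = 21*(1/3) + 16*(1/3) = 7 + 16/3 = 37/3 ≈ 12.333)
L*W = (10*I*sqrt(22))*(37/3) = 370*I*sqrt(22)/3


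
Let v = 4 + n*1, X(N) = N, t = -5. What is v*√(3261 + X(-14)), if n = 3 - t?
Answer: 12*√3247 ≈ 683.79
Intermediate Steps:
n = 8 (n = 3 - 1*(-5) = 3 + 5 = 8)
v = 12 (v = 4 + 8*1 = 4 + 8 = 12)
v*√(3261 + X(-14)) = 12*√(3261 - 14) = 12*√3247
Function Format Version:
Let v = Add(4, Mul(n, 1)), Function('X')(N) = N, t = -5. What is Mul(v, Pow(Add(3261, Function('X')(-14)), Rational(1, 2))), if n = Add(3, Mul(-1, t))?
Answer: Mul(12, Pow(3247, Rational(1, 2))) ≈ 683.79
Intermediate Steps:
n = 8 (n = Add(3, Mul(-1, -5)) = Add(3, 5) = 8)
v = 12 (v = Add(4, Mul(8, 1)) = Add(4, 8) = 12)
Mul(v, Pow(Add(3261, Function('X')(-14)), Rational(1, 2))) = Mul(12, Pow(Add(3261, -14), Rational(1, 2))) = Mul(12, Pow(3247, Rational(1, 2)))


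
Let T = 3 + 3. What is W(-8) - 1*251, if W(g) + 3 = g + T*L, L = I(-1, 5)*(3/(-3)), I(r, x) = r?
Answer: -256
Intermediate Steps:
L = 1 (L = -3/(-3) = -3*(-1)/3 = -1*(-1) = 1)
T = 6
W(g) = 3 + g (W(g) = -3 + (g + 6*1) = -3 + (g + 6) = -3 + (6 + g) = 3 + g)
W(-8) - 1*251 = (3 - 8) - 1*251 = -5 - 251 = -256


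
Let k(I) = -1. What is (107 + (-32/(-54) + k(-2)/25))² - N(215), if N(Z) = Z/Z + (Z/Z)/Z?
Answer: 226610509972/19591875 ≈ 11567.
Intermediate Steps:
N(Z) = 1 + 1/Z
(107 + (-32/(-54) + k(-2)/25))² - N(215) = (107 + (-32/(-54) - 1/25))² - (1 + 215)/215 = (107 + (-32*(-1/54) - 1*1/25))² - 216/215 = (107 + (16/27 - 1/25))² - 1*216/215 = (107 + 373/675)² - 216/215 = (72598/675)² - 216/215 = 5270469604/455625 - 216/215 = 226610509972/19591875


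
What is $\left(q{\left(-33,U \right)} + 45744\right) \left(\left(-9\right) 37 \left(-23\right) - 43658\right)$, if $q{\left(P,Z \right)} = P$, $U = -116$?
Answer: $-1645550289$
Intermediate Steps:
$\left(q{\left(-33,U \right)} + 45744\right) \left(\left(-9\right) 37 \left(-23\right) - 43658\right) = \left(-33 + 45744\right) \left(\left(-9\right) 37 \left(-23\right) - 43658\right) = 45711 \left(\left(-333\right) \left(-23\right) - 43658\right) = 45711 \left(7659 - 43658\right) = 45711 \left(-35999\right) = -1645550289$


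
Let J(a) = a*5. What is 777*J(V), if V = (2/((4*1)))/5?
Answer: 777/2 ≈ 388.50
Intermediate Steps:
V = ⅒ (V = (2/4)*(⅕) = (2*(¼))*(⅕) = (½)*(⅕) = ⅒ ≈ 0.10000)
J(a) = 5*a
777*J(V) = 777*(5*(⅒)) = 777*(½) = 777/2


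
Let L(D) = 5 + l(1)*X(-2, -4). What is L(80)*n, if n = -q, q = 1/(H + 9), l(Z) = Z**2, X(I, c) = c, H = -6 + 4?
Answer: -1/7 ≈ -0.14286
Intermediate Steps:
H = -2
q = 1/7 (q = 1/(-2 + 9) = 1/7 ≈ 0.14286)
L(D) = 1 (L(D) = 5 + 1**2*(-4) = 5 + 1*(-4) = 5 - 4 = 1)
n = -1/7 (n = -1*1/7 = -1/7 ≈ -0.14286)
L(80)*n = 1*(-1/7) = -1/7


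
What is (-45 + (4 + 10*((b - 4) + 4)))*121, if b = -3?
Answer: -8591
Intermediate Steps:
(-45 + (4 + 10*((b - 4) + 4)))*121 = (-45 + (4 + 10*((-3 - 4) + 4)))*121 = (-45 + (4 + 10*(-7 + 4)))*121 = (-45 + (4 + 10*(-3)))*121 = (-45 + (4 - 30))*121 = (-45 - 26)*121 = -71*121 = -8591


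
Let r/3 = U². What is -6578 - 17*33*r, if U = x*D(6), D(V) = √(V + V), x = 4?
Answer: -329714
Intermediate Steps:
D(V) = √2*√V (D(V) = √(2*V) = √2*√V)
U = 8*√3 (U = 4*(√2*√6) = 4*(2*√3) = 8*√3 ≈ 13.856)
r = 576 (r = 3*(8*√3)² = 3*192 = 576)
-6578 - 17*33*r = -6578 - 17*33*576 = -6578 - 561*576 = -6578 - 1*323136 = -6578 - 323136 = -329714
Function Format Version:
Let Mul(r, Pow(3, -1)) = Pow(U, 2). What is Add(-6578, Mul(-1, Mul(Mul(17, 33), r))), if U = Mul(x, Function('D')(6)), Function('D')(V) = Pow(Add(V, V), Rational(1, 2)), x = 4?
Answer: -329714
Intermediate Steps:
Function('D')(V) = Mul(Pow(2, Rational(1, 2)), Pow(V, Rational(1, 2))) (Function('D')(V) = Pow(Mul(2, V), Rational(1, 2)) = Mul(Pow(2, Rational(1, 2)), Pow(V, Rational(1, 2))))
U = Mul(8, Pow(3, Rational(1, 2))) (U = Mul(4, Mul(Pow(2, Rational(1, 2)), Pow(6, Rational(1, 2)))) = Mul(4, Mul(2, Pow(3, Rational(1, 2)))) = Mul(8, Pow(3, Rational(1, 2))) ≈ 13.856)
r = 576 (r = Mul(3, Pow(Mul(8, Pow(3, Rational(1, 2))), 2)) = Mul(3, 192) = 576)
Add(-6578, Mul(-1, Mul(Mul(17, 33), r))) = Add(-6578, Mul(-1, Mul(Mul(17, 33), 576))) = Add(-6578, Mul(-1, Mul(561, 576))) = Add(-6578, Mul(-1, 323136)) = Add(-6578, -323136) = -329714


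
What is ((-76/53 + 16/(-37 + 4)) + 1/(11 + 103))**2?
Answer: 1790559225/490799716 ≈ 3.6482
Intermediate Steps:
((-76/53 + 16/(-37 + 4)) + 1/(11 + 103))**2 = ((-76*1/53 + 16/(-33)) + 1/114)**2 = ((-76/53 + 16*(-1/33)) + 1/114)**2 = ((-76/53 - 16/33) + 1/114)**2 = (-3356/1749 + 1/114)**2 = (-42315/22154)**2 = 1790559225/490799716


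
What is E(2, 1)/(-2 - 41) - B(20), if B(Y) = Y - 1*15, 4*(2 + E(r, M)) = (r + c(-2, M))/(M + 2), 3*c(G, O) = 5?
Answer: -7679/1548 ≈ -4.9606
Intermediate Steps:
c(G, O) = 5/3 (c(G, O) = (⅓)*5 = 5/3)
E(r, M) = -2 + (5/3 + r)/(4*(2 + M)) (E(r, M) = -2 + ((r + 5/3)/(M + 2))/4 = -2 + ((5/3 + r)/(2 + M))/4 = -2 + (5/3 + r)/(4*(2 + M)))
B(Y) = -15 + Y (B(Y) = Y - 15 = -15 + Y)
E(2, 1)/(-2 - 41) - B(20) = ((-43 - 24*1 + 3*2)/(12*(2 + 1)))/(-2 - 41) - (-15 + 20) = ((1/12)*(-43 - 24 + 6)/3)/(-43) - 1*5 = -(-61)/(516*3) - 5 = -1/43*(-61/36) - 5 = 61/1548 - 5 = -7679/1548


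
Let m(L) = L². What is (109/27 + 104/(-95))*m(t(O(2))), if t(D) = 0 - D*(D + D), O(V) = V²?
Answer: 7728128/2565 ≈ 3012.9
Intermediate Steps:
t(D) = -2*D² (t(D) = 0 - D*2*D = 0 - 2*D² = -2*D²)
(109/27 + 104/(-95))*m(t(O(2))) = (109/27 + 104/(-95))*(-2*(2²)²)² = (109*(1/27) + 104*(-1/95))*(-2*4²)² = (109/27 - 104/95)*(-2*16)² = (7547/2565)*(-32)² = (7547/2565)*1024 = 7728128/2565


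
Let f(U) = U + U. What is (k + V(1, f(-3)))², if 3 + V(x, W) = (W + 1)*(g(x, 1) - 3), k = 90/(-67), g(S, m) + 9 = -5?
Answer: 29203216/4489 ≈ 6505.5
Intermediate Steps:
g(S, m) = -14 (g(S, m) = -9 - 5 = -14)
k = -90/67 (k = 90*(-1/67) = -90/67 ≈ -1.3433)
f(U) = 2*U
V(x, W) = -20 - 17*W (V(x, W) = -3 + (W + 1)*(-14 - 3) = -3 + (1 + W)*(-17) = -3 + (-17 - 17*W) = -20 - 17*W)
(k + V(1, f(-3)))² = (-90/67 + (-20 - 34*(-3)))² = (-90/67 + (-20 - 17*(-6)))² = (-90/67 + (-20 + 102))² = (-90/67 + 82)² = (5404/67)² = 29203216/4489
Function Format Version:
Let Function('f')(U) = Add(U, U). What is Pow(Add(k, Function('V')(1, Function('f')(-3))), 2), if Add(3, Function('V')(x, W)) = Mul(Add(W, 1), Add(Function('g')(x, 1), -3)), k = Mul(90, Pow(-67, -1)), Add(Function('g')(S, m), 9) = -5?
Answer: Rational(29203216, 4489) ≈ 6505.5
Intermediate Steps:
Function('g')(S, m) = -14 (Function('g')(S, m) = Add(-9, -5) = -14)
k = Rational(-90, 67) (k = Mul(90, Rational(-1, 67)) = Rational(-90, 67) ≈ -1.3433)
Function('f')(U) = Mul(2, U)
Function('V')(x, W) = Add(-20, Mul(-17, W)) (Function('V')(x, W) = Add(-3, Mul(Add(W, 1), Add(-14, -3))) = Add(-3, Mul(Add(1, W), -17)) = Add(-3, Add(-17, Mul(-17, W))) = Add(-20, Mul(-17, W)))
Pow(Add(k, Function('V')(1, Function('f')(-3))), 2) = Pow(Add(Rational(-90, 67), Add(-20, Mul(-17, Mul(2, -3)))), 2) = Pow(Add(Rational(-90, 67), Add(-20, Mul(-17, -6))), 2) = Pow(Add(Rational(-90, 67), Add(-20, 102)), 2) = Pow(Add(Rational(-90, 67), 82), 2) = Pow(Rational(5404, 67), 2) = Rational(29203216, 4489)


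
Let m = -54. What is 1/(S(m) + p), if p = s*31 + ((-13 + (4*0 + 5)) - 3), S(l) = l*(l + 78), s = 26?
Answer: -1/501 ≈ -0.0019960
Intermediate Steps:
S(l) = l*(78 + l)
p = 795 (p = 26*31 + ((-13 + (4*0 + 5)) - 3) = 806 + ((-13 + (0 + 5)) - 3) = 806 + ((-13 + 5) - 3) = 806 + (-8 - 3) = 806 - 11 = 795)
1/(S(m) + p) = 1/(-54*(78 - 54) + 795) = 1/(-54*24 + 795) = 1/(-1296 + 795) = 1/(-501) = -1/501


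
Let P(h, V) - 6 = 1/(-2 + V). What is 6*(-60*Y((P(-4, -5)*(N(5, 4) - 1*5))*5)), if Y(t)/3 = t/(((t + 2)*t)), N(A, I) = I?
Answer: 7560/191 ≈ 39.581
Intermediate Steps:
P(h, V) = 6 + 1/(-2 + V)
Y(t) = 3/(2 + t) (Y(t) = 3*(t/(((t + 2)*t))) = 3*(t/(((2 + t)*t))) = 3*(t/((t*(2 + t)))) = 3*(t*(1/(t*(2 + t)))) = 3/(2 + t))
6*(-60*Y((P(-4, -5)*(N(5, 4) - 1*5))*5)) = 6*(-180/(2 + (((-11 + 6*(-5))/(-2 - 5))*(4 - 1*5))*5)) = 6*(-180/(2 + (((-11 - 30)/(-7))*(4 - 5))*5)) = 6*(-180/(2 + (-1/7*(-41)*(-1))*5)) = 6*(-180/(2 + ((41/7)*(-1))*5)) = 6*(-180/(2 - 41/7*5)) = 6*(-180/(2 - 205/7)) = 6*(-180/(-191/7)) = 6*(-180*(-7)/191) = 6*(-60*(-21/191)) = 6*(1260/191) = 7560/191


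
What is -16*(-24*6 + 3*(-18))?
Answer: 3168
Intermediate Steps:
-16*(-24*6 + 3*(-18)) = -16*(-144 - 54) = -16*(-198) = 3168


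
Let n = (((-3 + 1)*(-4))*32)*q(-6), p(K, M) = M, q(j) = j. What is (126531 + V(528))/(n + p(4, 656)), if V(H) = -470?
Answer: -126061/880 ≈ -143.25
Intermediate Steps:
n = -1536 (n = (((-3 + 1)*(-4))*32)*(-6) = (-2*(-4)*32)*(-6) = (8*32)*(-6) = 256*(-6) = -1536)
(126531 + V(528))/(n + p(4, 656)) = (126531 - 470)/(-1536 + 656) = 126061/(-880) = 126061*(-1/880) = -126061/880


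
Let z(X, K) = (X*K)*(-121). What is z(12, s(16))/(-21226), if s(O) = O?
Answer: 11616/10613 ≈ 1.0945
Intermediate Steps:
z(X, K) = -121*K*X (z(X, K) = (K*X)*(-121) = -121*K*X)
z(12, s(16))/(-21226) = -121*16*12/(-21226) = -23232*(-1/21226) = 11616/10613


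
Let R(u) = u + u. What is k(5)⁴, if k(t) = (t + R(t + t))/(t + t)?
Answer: 625/16 ≈ 39.063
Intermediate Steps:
R(u) = 2*u
k(t) = 5/2 (k(t) = (t + 2*(t + t))/(t + t) = (t + 2*(2*t))/((2*t)) = (t + 4*t)*(1/(2*t)) = (5*t)*(1/(2*t)) = 5/2)
k(5)⁴ = (5/2)⁴ = 625/16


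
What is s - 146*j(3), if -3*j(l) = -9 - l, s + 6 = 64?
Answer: -526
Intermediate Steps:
s = 58 (s = -6 + 64 = 58)
j(l) = 3 + l/3 (j(l) = -(-9 - l)/3 = 3 + l/3)
s - 146*j(3) = 58 - 146*(3 + (⅓)*3) = 58 - 146*(3 + 1) = 58 - 146*4 = 58 - 584 = -526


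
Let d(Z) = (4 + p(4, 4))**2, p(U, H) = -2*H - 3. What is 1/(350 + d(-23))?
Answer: 1/399 ≈ 0.0025063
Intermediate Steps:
p(U, H) = -3 - 2*H
d(Z) = 49 (d(Z) = (4 + (-3 - 2*4))**2 = (4 + (-3 - 8))**2 = (4 - 11)**2 = (-7)**2 = 49)
1/(350 + d(-23)) = 1/(350 + 49) = 1/399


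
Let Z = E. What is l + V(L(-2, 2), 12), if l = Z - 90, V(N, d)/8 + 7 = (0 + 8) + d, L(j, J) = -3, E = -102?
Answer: -88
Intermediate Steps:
Z = -102
V(N, d) = 8 + 8*d (V(N, d) = -56 + 8*((0 + 8) + d) = -56 + 8*(8 + d) = -56 + (64 + 8*d) = 8 + 8*d)
l = -192 (l = -102 - 90 = -192)
l + V(L(-2, 2), 12) = -192 + (8 + 8*12) = -192 + (8 + 96) = -192 + 104 = -88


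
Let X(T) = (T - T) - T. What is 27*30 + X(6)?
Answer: 804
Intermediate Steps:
X(T) = -T (X(T) = 0 - T = -T)
27*30 + X(6) = 27*30 - 1*6 = 810 - 6 = 804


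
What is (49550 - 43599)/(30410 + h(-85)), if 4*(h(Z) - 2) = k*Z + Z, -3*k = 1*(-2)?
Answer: 71412/364519 ≈ 0.19591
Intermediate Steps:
k = 2/3 (k = -(-2)/3 = -1/3*(-2) = 2/3 ≈ 0.66667)
h(Z) = 2 + 5*Z/12 (h(Z) = 2 + (2*Z/3 + Z)/4 = 2 + (5*Z/3)/4 = 2 + 5*Z/12)
(49550 - 43599)/(30410 + h(-85)) = (49550 - 43599)/(30410 + (2 + (5/12)*(-85))) = 5951/(30410 + (2 - 425/12)) = 5951/(30410 - 401/12) = 5951/(364519/12) = 5951*(12/364519) = 71412/364519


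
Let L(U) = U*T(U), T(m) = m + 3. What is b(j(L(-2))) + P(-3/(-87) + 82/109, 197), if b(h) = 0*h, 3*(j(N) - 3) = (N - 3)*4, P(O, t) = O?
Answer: 2487/3161 ≈ 0.78678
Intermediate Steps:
T(m) = 3 + m
L(U) = U*(3 + U)
j(N) = -1 + 4*N/3 (j(N) = 3 + ((N - 3)*4)/3 = 3 + ((-3 + N)*4)/3 = 3 + (-12 + 4*N)/3 = 3 + (-4 + 4*N/3) = -1 + 4*N/3)
b(h) = 0
b(j(L(-2))) + P(-3/(-87) + 82/109, 197) = 0 + (-3/(-87) + 82/109) = 0 + (-3*(-1/87) + 82*(1/109)) = 0 + (1/29 + 82/109) = 0 + 2487/3161 = 2487/3161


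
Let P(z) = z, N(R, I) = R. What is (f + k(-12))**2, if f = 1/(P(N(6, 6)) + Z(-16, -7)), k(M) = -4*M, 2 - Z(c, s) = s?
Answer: 519841/225 ≈ 2310.4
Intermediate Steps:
Z(c, s) = 2 - s
f = 1/15 (f = 1/(6 + (2 - 1*(-7))) = 1/(6 + (2 + 7)) = 1/(6 + 9) = 1/15 ≈ 0.066667)
(f + k(-12))**2 = (1/15 - 4*(-12))**2 = (1/15 + 48)**2 = (721/15)**2 = 519841/225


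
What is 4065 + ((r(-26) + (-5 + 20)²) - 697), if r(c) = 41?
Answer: 3634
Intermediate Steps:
4065 + ((r(-26) + (-5 + 20)²) - 697) = 4065 + ((41 + (-5 + 20)²) - 697) = 4065 + ((41 + 15²) - 697) = 4065 + ((41 + 225) - 697) = 4065 + (266 - 697) = 4065 - 431 = 3634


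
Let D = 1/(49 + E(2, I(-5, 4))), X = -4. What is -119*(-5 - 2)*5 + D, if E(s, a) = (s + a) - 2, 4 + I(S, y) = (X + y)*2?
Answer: 187426/45 ≈ 4165.0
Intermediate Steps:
I(S, y) = -12 + 2*y (I(S, y) = -4 + (-4 + y)*2 = -4 + (-8 + 2*y) = -12 + 2*y)
E(s, a) = -2 + a + s (E(s, a) = (a + s) - 2 = -2 + a + s)
D = 1/45 (D = 1/(49 + (-2 + (-12 + 2*4) + 2)) = 1/(49 + (-2 + (-12 + 8) + 2)) = 1/(49 + (-2 - 4 + 2)) = 1/(49 - 4) = 1/45 ≈ 0.022222)
-119*(-5 - 2)*5 + D = -119*(-5 - 2)*5 + 1/45 = -(-833)*5 + 1/45 = -119*(-35) + 1/45 = 4165 + 1/45 = 187426/45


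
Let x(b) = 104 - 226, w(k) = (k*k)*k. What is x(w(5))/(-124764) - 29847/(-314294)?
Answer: 470271872/4901572077 ≈ 0.095943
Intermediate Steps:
w(k) = k³ (w(k) = k²*k = k³)
x(b) = -122
x(w(5))/(-124764) - 29847/(-314294) = -122/(-124764) - 29847/(-314294) = -122*(-1/124764) - 29847*(-1/314294) = 61/62382 + 29847/314294 = 470271872/4901572077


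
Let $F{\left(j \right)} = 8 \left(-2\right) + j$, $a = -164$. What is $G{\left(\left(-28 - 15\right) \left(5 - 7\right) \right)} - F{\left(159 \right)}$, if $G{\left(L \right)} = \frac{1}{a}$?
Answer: $- \frac{23453}{164} \approx -143.01$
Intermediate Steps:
$F{\left(j \right)} = -16 + j$
$G{\left(L \right)} = - \frac{1}{164}$ ($G{\left(L \right)} = \frac{1}{-164} = - \frac{1}{164}$)
$G{\left(\left(-28 - 15\right) \left(5 - 7\right) \right)} - F{\left(159 \right)} = - \frac{1}{164} - \left(-16 + 159\right) = - \frac{1}{164} - 143 = - \frac{23453}{164}$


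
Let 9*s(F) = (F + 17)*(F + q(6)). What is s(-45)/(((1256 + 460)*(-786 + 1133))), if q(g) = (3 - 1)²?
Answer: 287/1339767 ≈ 0.00021422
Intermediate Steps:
q(g) = 4 (q(g) = 2² = 4)
s(F) = (4 + F)*(17 + F)/9 (s(F) = ((F + 17)*(F + 4))/9 = ((17 + F)*(4 + F))/9 = ((4 + F)*(17 + F))/9 = (4 + F)*(17 + F)/9)
s(-45)/(((1256 + 460)*(-786 + 1133))) = (68/9 + (⅑)*(-45)² + (7/3)*(-45))/(((1256 + 460)*(-786 + 1133))) = (68/9 + (⅑)*2025 - 105)/((1716*347)) = (68/9 + 225 - 105)/595452 = (1/595452)*(1148/9) = 287/1339767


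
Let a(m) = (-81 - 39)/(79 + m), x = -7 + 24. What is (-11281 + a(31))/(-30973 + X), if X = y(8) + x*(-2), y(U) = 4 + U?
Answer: 124103/340945 ≈ 0.36400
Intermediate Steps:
x = 17
a(m) = -120/(79 + m)
X = -22 (X = (4 + 8) + 17*(-2) = 12 - 34 = -22)
(-11281 + a(31))/(-30973 + X) = (-11281 - 120/(79 + 31))/(-30973 - 22) = (-11281 - 120/110)/(-30995) = (-11281 - 120*1/110)*(-1/30995) = (-11281 - 12/11)*(-1/30995) = -124103/11*(-1/30995) = 124103/340945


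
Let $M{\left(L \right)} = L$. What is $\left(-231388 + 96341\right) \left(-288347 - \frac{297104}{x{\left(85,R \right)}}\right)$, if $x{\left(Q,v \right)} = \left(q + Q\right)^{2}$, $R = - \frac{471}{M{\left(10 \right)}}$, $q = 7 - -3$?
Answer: $\frac{351477208717613}{9025} \approx 3.8945 \cdot 10^{10}$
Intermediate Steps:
$q = 10$ ($q = 7 + 3 = 10$)
$R = - \frac{471}{10} \approx -47.1$
$x{\left(Q,v \right)} = \left(10 + Q\right)^{2}$
$\left(-231388 + 96341\right) \left(-288347 - \frac{297104}{x{\left(85,R \right)}}\right) = \left(-231388 + 96341\right) \left(-288347 - \frac{297104}{\left(10 + 85\right)^{2}}\right) = - 135047 \left(-288347 - \frac{297104}{95^{2}}\right) = - 135047 \left(-288347 - \frac{297104}{9025}\right) = \left(-135047\right) \left(- \frac{2602628779}{9025}\right) = \frac{351477208717613}{9025}$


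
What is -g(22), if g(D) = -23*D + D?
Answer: 484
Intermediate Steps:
g(D) = -22*D
-g(22) = -(-22)*22 = -1*(-484) = 484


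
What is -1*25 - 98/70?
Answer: -132/5 ≈ -26.400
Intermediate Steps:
-1*25 - 98/70 = -25 - 98*1/70 = -25 - 7/5 = -132/5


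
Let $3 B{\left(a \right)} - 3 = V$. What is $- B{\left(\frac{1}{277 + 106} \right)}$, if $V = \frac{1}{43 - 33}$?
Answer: $- \frac{31}{30} \approx -1.0333$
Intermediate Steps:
$V = \frac{1}{10} \approx 0.1$
$B{\left(a \right)} = \frac{31}{30}$ ($B{\left(a \right)} = 1 + \frac{1}{3} \cdot \frac{1}{10} = 1 + \frac{1}{30} = \frac{31}{30}$)
$- B{\left(\frac{1}{277 + 106} \right)} = \left(-1\right) \frac{31}{30} = - \frac{31}{30}$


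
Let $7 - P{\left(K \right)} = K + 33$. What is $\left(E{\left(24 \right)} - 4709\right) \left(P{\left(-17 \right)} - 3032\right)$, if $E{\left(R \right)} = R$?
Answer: $14247085$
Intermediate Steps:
$P{\left(K \right)} = -26 - K$ ($P{\left(K \right)} = 7 - \left(K + 33\right) = 7 - \left(33 + K\right) = -26 - K$)
$\left(E{\left(24 \right)} - 4709\right) \left(P{\left(-17 \right)} - 3032\right) = \left(24 - 4709\right) \left(\left(-26 - -17\right) - 3032\right) = - 4685 \left(\left(-26 + 17\right) - 3032\right) = - 4685 \left(-9 - 3032\right) = \left(-4685\right) \left(-3041\right) = 14247085$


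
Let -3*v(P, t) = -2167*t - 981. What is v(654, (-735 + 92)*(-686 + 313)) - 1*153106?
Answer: 519272776/3 ≈ 1.7309e+8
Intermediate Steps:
v(P, t) = 327 + 2167*t/3 (v(P, t) = -(-2167*t - 981)/3 = -(-981 - 2167*t)/3 = 327 + 2167*t/3)
v(654, (-735 + 92)*(-686 + 313)) - 1*153106 = (327 + 2167*((-735 + 92)*(-686 + 313))/3) - 1*153106 = (327 + 2167*(-643*(-373))/3) - 153106 = (327 + (2167/3)*239839) - 153106 = (327 + 519731113/3) - 153106 = 519732094/3 - 153106 = 519272776/3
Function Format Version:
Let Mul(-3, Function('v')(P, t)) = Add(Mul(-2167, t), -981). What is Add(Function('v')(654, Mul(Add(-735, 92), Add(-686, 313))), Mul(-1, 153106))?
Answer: Rational(519272776, 3) ≈ 1.7309e+8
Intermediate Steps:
Function('v')(P, t) = Add(327, Mul(Rational(2167, 3), t)) (Function('v')(P, t) = Mul(Rational(-1, 3), Add(Mul(-2167, t), -981)) = Mul(Rational(-1, 3), Add(-981, Mul(-2167, t))) = Add(327, Mul(Rational(2167, 3), t)))
Add(Function('v')(654, Mul(Add(-735, 92), Add(-686, 313))), Mul(-1, 153106)) = Add(Add(327, Mul(Rational(2167, 3), Mul(Add(-735, 92), Add(-686, 313)))), Mul(-1, 153106)) = Add(Add(327, Mul(Rational(2167, 3), Mul(-643, -373))), -153106) = Add(Add(327, Mul(Rational(2167, 3), 239839)), -153106) = Add(Add(327, Rational(519731113, 3)), -153106) = Add(Rational(519732094, 3), -153106) = Rational(519272776, 3)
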